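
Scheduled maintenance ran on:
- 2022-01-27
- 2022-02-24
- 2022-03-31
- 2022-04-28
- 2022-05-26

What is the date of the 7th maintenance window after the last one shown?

2022-12-29

These are Thursdays with 28, 35, 28, 28-day gaps.
Each is the final Thursday of its month — 2022-03-31 is past the 28th, so '4th Thursday' doesn't fit.
Last Thursday of June 2022: 2022-06-30.
Last Thursday of July 2022: 2022-07-28.
Last Thursday of August 2022: 2022-08-25.
Last Thursday of September 2022: 2022-09-29.
October 2022 ends with Thursday 2022-10-27.
Last Thursday of November 2022: 2022-11-24.
Last Thursday of December 2022: 2022-12-29.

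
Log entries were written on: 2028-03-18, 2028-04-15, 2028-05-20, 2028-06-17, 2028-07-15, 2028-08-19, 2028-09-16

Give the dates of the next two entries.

2028-10-21, 2028-11-18

These are Saturdays at 28- or 35-day spacing (28, 35, 28, 28, 35, 28).
The pattern: 3rd Saturday of the month.
October 2028 — 3rd Saturday is 2028-10-21.
3rd Saturday of November 2028: 2028-11-18.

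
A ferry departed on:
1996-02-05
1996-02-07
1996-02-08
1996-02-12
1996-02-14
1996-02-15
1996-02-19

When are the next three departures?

The gap pattern 2, 1, 4, 2, 1, 4 repeats every 3 events.
These are the Mondays, Wednesdays and Thursdays of each week.
Next Wednesday: 1996-02-21.
Next Thursday: 1996-02-22.
Next Monday: 1996-02-26.

1996-02-21, 1996-02-22, 1996-02-26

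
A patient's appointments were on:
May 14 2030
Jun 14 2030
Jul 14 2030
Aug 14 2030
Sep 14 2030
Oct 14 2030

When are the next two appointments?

Nov 14 2030, Dec 14 2030

Gaps: 31, 30, 31, 31, 30 days — not constant. Every event is on the 14th of the month.
Pattern: the 14th of each month.
November 2030: Nov 14 2030.
Next: December 2030 → Dec 14 2030.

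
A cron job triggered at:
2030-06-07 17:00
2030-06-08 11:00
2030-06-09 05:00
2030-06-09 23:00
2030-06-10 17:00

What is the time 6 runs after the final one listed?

The interval is a steady 18 hours (18, 18, 18, 18).
2030-06-10 17:00 + 18 h = 2030-06-11 11:00.
2030-06-11 11:00 + 18 h = 2030-06-12 05:00.
2030-06-12 05:00 + 18 h = 2030-06-12 23:00.
2030-06-12 23:00 + 18 h = 2030-06-13 17:00.
2030-06-13 17:00 + 18 h = 2030-06-14 11:00.
2030-06-14 11:00 + 18 h = 2030-06-15 05:00.

2030-06-15 05:00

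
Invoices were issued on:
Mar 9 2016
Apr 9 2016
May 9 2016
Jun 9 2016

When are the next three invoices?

The day-of-month is always 9 (31, 30, 31 days between events).
So this recurs on the 9th of each month.
Next: July 2016 → Jul 9 2016.
August 2016: Aug 9 2016.
Next: September 2016 → Sep 9 2016.

Jul 9 2016, Aug 9 2016, Sep 9 2016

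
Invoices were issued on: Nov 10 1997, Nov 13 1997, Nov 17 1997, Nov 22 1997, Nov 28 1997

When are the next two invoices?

Gaps: 3, 4, 5, 6 days — each gap is 1 larger than the previous one.
Next gap: 7 days. Nov 28 1997 + 7 days = Dec 5 1997.
Next gap: 8 days. Dec 5 1997 + 8 days = Dec 13 1997.

Dec 5 1997, Dec 13 1997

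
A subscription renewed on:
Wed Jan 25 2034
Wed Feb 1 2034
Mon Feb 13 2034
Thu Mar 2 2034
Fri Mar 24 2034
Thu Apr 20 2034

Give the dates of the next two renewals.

Mon May 22 2034, Wed Jun 28 2034

Gaps: 7, 12, 17, 22, 27 days — each gap is 5 larger than the previous one.
Next gap: 32 days. Thu Apr 20 2034 + 32 days = Mon May 22 2034.
Next gap: 37 days. Mon May 22 2034 + 37 days = Wed Jun 28 2034.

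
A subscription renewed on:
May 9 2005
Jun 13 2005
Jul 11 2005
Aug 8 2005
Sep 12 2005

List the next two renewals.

Oct 10 2005, Nov 14 2005

Gaps: 35, 28, 28, 35 days — a mix of 28 and 35. Every date is a Monday.
Each is the 2nd Monday of its month.
2nd Monday of October 2005: Oct 10 2005.
November 2005 — 2nd Monday is Nov 14 2005.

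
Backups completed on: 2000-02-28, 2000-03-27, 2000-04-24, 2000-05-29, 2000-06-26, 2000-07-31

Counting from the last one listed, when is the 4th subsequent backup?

These are Mondays with 28, 28, 35, 28, 35-day gaps.
Each is the final Monday of its month — 2000-05-29 is past the 28th, so '4th Monday' doesn't fit.
Last Monday of August 2000: 2000-08-28.
Last Monday of September 2000: 2000-09-25.
October 2000 ends with Monday 2000-10-30.
November 2000 ends with Monday 2000-11-27.

2000-11-27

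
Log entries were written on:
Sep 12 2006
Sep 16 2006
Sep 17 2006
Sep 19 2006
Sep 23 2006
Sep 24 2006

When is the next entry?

Sep 26 2006

Gaps: 4, 1, 2, 4, 1 days — not constant, but cyclic with period 3.
The events fall on every Tuesday, Saturday and Sunday.
Next Tuesday: Sep 26 2006.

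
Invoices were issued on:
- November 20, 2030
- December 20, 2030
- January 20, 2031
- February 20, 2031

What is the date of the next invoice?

March 20, 2031

The day-of-month is always 20 (30, 31, 31 days between events).
So this recurs on the 20th of each month.
March 2031: March 20, 2031.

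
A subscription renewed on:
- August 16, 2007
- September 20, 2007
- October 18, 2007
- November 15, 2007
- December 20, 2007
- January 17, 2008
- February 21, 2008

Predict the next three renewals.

March 20, 2008; April 17, 2008; May 15, 2008

All dates are Thursdays, 35, 28, 28, 35, 28, 35 days apart.
Specifically, the 3rd Thursday of each month.
3rd Thursday of March 2008: March 20, 2008.
April 2008 — 3rd Thursday is April 17, 2008.
3rd Thursday of May 2008: May 15, 2008.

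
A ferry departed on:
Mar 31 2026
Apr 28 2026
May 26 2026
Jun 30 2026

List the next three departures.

Every date is a Tuesday; gaps 28, 28, 35 days.
Each is the last Tuesday of its month (at least one falls on the 29th or later, ruling out '4th Tuesday').
July 2026 ends with Tuesday Jul 28 2026.
August 2026 ends with Tuesday Aug 25 2026.
September 2026 ends with Tuesday Sep 29 2026.

Jul 28 2026, Aug 25 2026, Sep 29 2026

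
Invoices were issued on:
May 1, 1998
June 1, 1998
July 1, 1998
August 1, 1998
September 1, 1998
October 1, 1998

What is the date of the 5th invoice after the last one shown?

Each date is the 1st; the gaps (31, 30, 31, 31, 30) track the month lengths.
The rule is the 1st of each month.
November 1998: November 1, 1998.
Next: December 1998 → December 1, 1998.
Next: January 1999 → January 1, 1999.
February 1999: February 1, 1999.
March 1999: March 1, 1999.

March 1, 1999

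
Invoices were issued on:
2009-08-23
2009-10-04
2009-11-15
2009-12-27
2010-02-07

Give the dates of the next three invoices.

Gaps between consecutive events: 42, 42, 42, 42 days — a constant 42-day interval.
2010-02-07 + 42 days = 2010-03-21.
2010-03-21 + 42 days = 2010-05-02.
2010-05-02 + 42 days = 2010-06-13.

2010-03-21, 2010-05-02, 2010-06-13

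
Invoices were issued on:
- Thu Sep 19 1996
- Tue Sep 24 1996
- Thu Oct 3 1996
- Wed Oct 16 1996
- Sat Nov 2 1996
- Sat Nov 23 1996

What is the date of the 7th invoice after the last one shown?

Sat Aug 9 1997

The spacing grows by 4 each time: 5, 9, 13, 17, 21 days.
Next gap: 25 days. Sat Nov 23 1996 + 25 days = Wed Dec 18 1996.
Next gap: 29 days. Wed Dec 18 1996 + 29 days = Thu Jan 16 1997.
Next gap: 33 days. Thu Jan 16 1997 + 33 days = Tue Feb 18 1997.
Next gap: 37 days. Tue Feb 18 1997 + 37 days = Thu Mar 27 1997.
Next gap: 41 days. Thu Mar 27 1997 + 41 days = Wed May 7 1997.
Next gap: 45 days. Wed May 7 1997 + 45 days = Sat Jun 21 1997.
Next gap: 49 days. Sat Jun 21 1997 + 49 days = Sat Aug 9 1997.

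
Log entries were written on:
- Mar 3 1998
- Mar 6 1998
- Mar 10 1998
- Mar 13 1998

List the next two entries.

Mar 17 1998, Mar 20 1998

Gaps: 3, 4, 3 days — not constant, but cyclic with period 2.
The events fall on every Tuesday and Friday.
Next Tuesday: Mar 17 1998.
The following Friday is Mar 20 1998.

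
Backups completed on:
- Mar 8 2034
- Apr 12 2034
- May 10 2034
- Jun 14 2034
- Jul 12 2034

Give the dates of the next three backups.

Aug 9 2034, Sep 13 2034, Oct 11 2034

All dates are Wednesdays, 35, 28, 35, 28 days apart.
Specifically, the 2nd Wednesday of each month.
2nd Wednesday of August 2034: Aug 9 2034.
2nd Wednesday of September 2034: Sep 13 2034.
October 2034 — 2nd Wednesday is Oct 11 2034.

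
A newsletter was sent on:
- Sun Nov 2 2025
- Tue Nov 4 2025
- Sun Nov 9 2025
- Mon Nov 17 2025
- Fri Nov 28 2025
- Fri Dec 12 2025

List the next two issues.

The spacing grows by 3 each time: 2, 5, 8, 11, 14 days.
Next gap: 17 days. Fri Dec 12 2025 + 17 days = Mon Dec 29 2025.
Next gap: 20 days. Mon Dec 29 2025 + 20 days = Sun Jan 18 2026.

Mon Dec 29 2025, Sun Jan 18 2026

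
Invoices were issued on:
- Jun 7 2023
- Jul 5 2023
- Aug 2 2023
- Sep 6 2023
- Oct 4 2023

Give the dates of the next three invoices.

Nov 1 2023, Dec 6 2023, Jan 3 2024

All dates are Wednesdays, 28, 28, 35, 28 days apart.
Specifically, the 1st Wednesday of each month.
1st Wednesday of November 2023: Nov 1 2023.
1st Wednesday of December 2023: Dec 6 2023.
1st Wednesday of January 2024: Jan 3 2024.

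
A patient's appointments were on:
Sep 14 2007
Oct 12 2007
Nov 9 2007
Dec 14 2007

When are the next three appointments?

Jan 11 2008, Feb 8 2008, Mar 14 2008

Gaps: 28, 28, 35 days — a mix of 28 and 35. Every date is a Friday.
Each is the 2nd Friday of its month.
2nd Friday of January 2008: Jan 11 2008.
February 2008 — 2nd Friday is Feb 8 2008.
March 2008 — 2nd Friday is Mar 14 2008.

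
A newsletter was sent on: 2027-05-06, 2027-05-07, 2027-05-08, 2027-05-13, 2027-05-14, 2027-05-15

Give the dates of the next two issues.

2027-05-20, 2027-05-21

Every event lands on a Thursday or Friday or Saturday (gaps cycle 1, 1, 5, 1, 1).
So the schedule is: every Thursday, Friday and Saturday.
Next Thursday: 2027-05-20.
Next Friday: 2027-05-21.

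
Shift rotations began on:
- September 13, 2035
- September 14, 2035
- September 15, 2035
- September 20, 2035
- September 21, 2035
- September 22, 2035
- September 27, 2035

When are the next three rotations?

September 28, 2035; September 29, 2035; October 4, 2035

Every event lands on a Thursday or Friday or Saturday (gaps cycle 1, 1, 5, 1, 1, 5).
So the schedule is: every Thursday, Friday and Saturday.
Next Friday: September 28, 2035.
Next Saturday: September 29, 2035.
Next Thursday: October 4, 2035.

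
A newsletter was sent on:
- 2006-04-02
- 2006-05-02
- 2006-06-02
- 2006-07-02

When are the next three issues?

Each date is the 2nd; the gaps (30, 31, 30) track the month lengths.
The rule is the 2nd of each month.
Next: August 2006 → 2006-08-02.
Next: September 2006 → 2006-09-02.
Next: October 2006 → 2006-10-02.

2006-08-02, 2006-09-02, 2006-10-02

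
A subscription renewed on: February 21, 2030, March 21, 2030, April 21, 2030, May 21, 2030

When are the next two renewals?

June 21, 2030; July 21, 2030

The day-of-month is always 21 (28, 31, 30 days between events).
So this recurs on the 21st of each month.
June 2030: June 21, 2030.
July 2030: July 21, 2030.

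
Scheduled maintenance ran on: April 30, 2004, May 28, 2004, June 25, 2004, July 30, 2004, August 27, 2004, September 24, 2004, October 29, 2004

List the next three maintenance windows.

All Fridays; the gaps (28, 28, 35, 28, 28, 35) vary with month length.
This is the last Friday of each month.
Last Friday of November 2004: November 26, 2004.
December 2004 ends with Friday December 31, 2004.
January 2005 ends with Friday January 28, 2005.

November 26, 2004; December 31, 2004; January 28, 2005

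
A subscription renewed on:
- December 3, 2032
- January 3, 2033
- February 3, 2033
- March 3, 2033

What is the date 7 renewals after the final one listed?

Gaps: 31, 31, 28 days — not constant. Every event is on the 3rd of the month.
Pattern: the 3rd of each month.
Next: April 2033 → April 3, 2033.
Next: May 2033 → May 3, 2033.
Next: June 2033 → June 3, 2033.
Next: July 2033 → July 3, 2033.
August 2033: August 3, 2033.
September 2033: September 3, 2033.
October 2033: October 3, 2033.

October 3, 2033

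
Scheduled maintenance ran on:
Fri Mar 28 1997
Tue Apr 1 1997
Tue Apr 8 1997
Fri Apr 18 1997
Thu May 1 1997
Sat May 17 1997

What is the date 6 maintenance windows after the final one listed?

Thu Oct 23 1997

Gaps: 4, 7, 10, 13, 16 days — each gap is 3 larger than the previous one.
Next gap: 19 days. Sat May 17 1997 + 19 days = Thu Jun 5 1997.
Next gap: 22 days. Thu Jun 5 1997 + 22 days = Fri Jun 27 1997.
Next gap: 25 days. Fri Jun 27 1997 + 25 days = Tue Jul 22 1997.
Next gap: 28 days. Tue Jul 22 1997 + 28 days = Tue Aug 19 1997.
Next gap: 31 days. Tue Aug 19 1997 + 31 days = Fri Sep 19 1997.
Next gap: 34 days. Fri Sep 19 1997 + 34 days = Thu Oct 23 1997.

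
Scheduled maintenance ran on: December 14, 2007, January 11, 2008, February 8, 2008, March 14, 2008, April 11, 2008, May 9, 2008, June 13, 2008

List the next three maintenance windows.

Gaps: 28, 28, 35, 28, 28, 35 days — a mix of 28 and 35. Every date is a Friday.
Each is the 2nd Friday of its month.
July 2008 — 2nd Friday is July 11, 2008.
August 2008 — 2nd Friday is August 8, 2008.
2nd Friday of September 2008: September 12, 2008.

July 11, 2008; August 8, 2008; September 12, 2008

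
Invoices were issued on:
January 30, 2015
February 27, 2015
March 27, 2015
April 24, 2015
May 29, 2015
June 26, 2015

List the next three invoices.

July 31, 2015; August 28, 2015; September 25, 2015

These are Fridays with 28, 28, 28, 35, 28-day gaps.
Each is the final Friday of its month — January 30, 2015 is past the 28th, so '4th Friday' doesn't fit.
Last Friday of July 2015: July 31, 2015.
August 2015 ends with Friday August 28, 2015.
Last Friday of September 2015: September 25, 2015.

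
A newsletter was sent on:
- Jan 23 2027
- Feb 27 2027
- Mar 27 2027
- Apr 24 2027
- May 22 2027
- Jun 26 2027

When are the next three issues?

These are Saturdays at 28- or 35-day spacing (35, 28, 28, 28, 35).
The pattern: 4th Saturday of the month.
July 2027 — 4th Saturday is Jul 24 2027.
August 2027 — 4th Saturday is Aug 28 2027.
4th Saturday of September 2027: Sep 25 2027.

Jul 24 2027, Aug 28 2027, Sep 25 2027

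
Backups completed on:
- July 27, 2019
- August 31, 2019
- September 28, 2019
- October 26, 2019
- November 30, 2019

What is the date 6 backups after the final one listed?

May 30, 2020

These are Saturdays with 35, 28, 28, 35-day gaps.
Each is the final Saturday of its month — August 31, 2019 is past the 28th, so '4th Saturday' doesn't fit.
Last Saturday of December 2019: December 28, 2019.
Last Saturday of January 2020: January 25, 2020.
February 2020 ends with Saturday February 29, 2020.
March 2020 ends with Saturday March 28, 2020.
April 2020 ends with Saturday April 25, 2020.
Last Saturday of May 2020: May 30, 2020.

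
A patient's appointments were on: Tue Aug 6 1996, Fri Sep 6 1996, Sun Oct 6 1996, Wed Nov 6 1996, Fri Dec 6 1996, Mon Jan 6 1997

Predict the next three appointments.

Thu Feb 6 1997, Thu Mar 6 1997, Sun Apr 6 1997

The day-of-month is always 6 (31, 30, 31, 30, 31 days between events).
So this recurs on the 6th of each month.
Next: February 1997 → Thu Feb 6 1997.
Next: March 1997 → Thu Mar 6 1997.
Next: April 1997 → Sun Apr 6 1997.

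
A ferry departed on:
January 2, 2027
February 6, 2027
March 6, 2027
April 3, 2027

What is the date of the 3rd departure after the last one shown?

These are Saturdays at 28- or 35-day spacing (35, 28, 28).
The pattern: 1st Saturday of the month.
May 2027 — 1st Saturday is May 1, 2027.
June 2027 — 1st Saturday is June 5, 2027.
1st Saturday of July 2027: July 3, 2027.

July 3, 2027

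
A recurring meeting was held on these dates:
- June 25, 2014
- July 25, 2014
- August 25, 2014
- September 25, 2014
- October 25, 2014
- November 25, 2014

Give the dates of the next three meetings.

Each date is the 25th; the gaps (30, 31, 31, 30, 31) track the month lengths.
The rule is the 25th of each month.
December 2014: December 25, 2014.
January 2015: January 25, 2015.
Next: February 2015 → February 25, 2015.

December 25, 2014; January 25, 2015; February 25, 2015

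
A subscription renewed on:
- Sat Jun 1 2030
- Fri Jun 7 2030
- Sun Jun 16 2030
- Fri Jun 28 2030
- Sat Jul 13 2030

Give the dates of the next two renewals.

Wed Jul 31 2030, Wed Aug 21 2030

Gaps: 6, 9, 12, 15 days — each gap is 3 larger than the previous one.
Next gap: 18 days. Sat Jul 13 2030 + 18 days = Wed Jul 31 2030.
Next gap: 21 days. Wed Jul 31 2030 + 21 days = Wed Aug 21 2030.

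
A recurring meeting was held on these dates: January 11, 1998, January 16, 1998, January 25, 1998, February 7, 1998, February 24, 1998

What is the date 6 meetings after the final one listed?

Gaps: 5, 9, 13, 17 days — each gap is 4 larger than the previous one.
Next gap: 21 days. February 24, 1998 + 21 days = March 17, 1998.
Next gap: 25 days. March 17, 1998 + 25 days = April 11, 1998.
Next gap: 29 days. April 11, 1998 + 29 days = May 10, 1998.
Next gap: 33 days. May 10, 1998 + 33 days = June 12, 1998.
Next gap: 37 days. June 12, 1998 + 37 days = July 19, 1998.
Next gap: 41 days. July 19, 1998 + 41 days = August 29, 1998.

August 29, 1998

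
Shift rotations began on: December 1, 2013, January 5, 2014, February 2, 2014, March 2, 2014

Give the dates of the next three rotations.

These are Sundays at 28- or 35-day spacing (35, 28, 28).
The pattern: 1st Sunday of the month.
1st Sunday of April 2014: April 6, 2014.
1st Sunday of May 2014: May 4, 2014.
1st Sunday of June 2014: June 1, 2014.

April 6, 2014; May 4, 2014; June 1, 2014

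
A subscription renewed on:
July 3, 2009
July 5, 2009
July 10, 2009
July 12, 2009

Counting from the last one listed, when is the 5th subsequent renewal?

Every event lands on a Friday or Sunday (gaps cycle 2, 5, 2).
So the schedule is: every Friday and Sunday.
Next Friday: July 17, 2009.
Next Sunday: July 19, 2009.
The following Friday is July 24, 2009.
Next Sunday: July 26, 2009.
Next Friday: July 31, 2009.

July 31, 2009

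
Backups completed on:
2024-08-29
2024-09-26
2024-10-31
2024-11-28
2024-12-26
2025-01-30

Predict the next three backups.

Every date is a Thursday; gaps 28, 35, 28, 28, 35 days.
Each is the last Thursday of its month (at least one falls on the 29th or later, ruling out '4th Thursday').
February 2025 ends with Thursday 2025-02-27.
Last Thursday of March 2025: 2025-03-27.
April 2025 ends with Thursday 2025-04-24.

2025-02-27, 2025-03-27, 2025-04-24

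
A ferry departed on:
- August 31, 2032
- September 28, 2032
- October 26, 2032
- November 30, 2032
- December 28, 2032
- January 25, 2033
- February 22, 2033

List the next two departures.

These are Tuesdays with 28, 28, 35, 28, 28, 28-day gaps.
Each is the final Tuesday of its month — August 31, 2032 is past the 28th, so '4th Tuesday' doesn't fit.
Last Tuesday of March 2033: March 29, 2033.
Last Tuesday of April 2033: April 26, 2033.

March 29, 2033; April 26, 2033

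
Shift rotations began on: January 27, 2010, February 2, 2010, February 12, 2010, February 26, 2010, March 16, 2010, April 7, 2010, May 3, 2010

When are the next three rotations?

The spacing grows by 4 each time: 6, 10, 14, 18, 22, 26 days.
Next gap: 30 days. May 3, 2010 + 30 days = June 2, 2010.
Next gap: 34 days. June 2, 2010 + 34 days = July 6, 2010.
Next gap: 38 days. July 6, 2010 + 38 days = August 13, 2010.

June 2, 2010; July 6, 2010; August 13, 2010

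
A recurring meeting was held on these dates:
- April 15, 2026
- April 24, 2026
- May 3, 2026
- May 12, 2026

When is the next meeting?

May 21, 2026

The spacing is 9, 9, 9 days — always 9 days.
May 12, 2026 + 9 days = May 21, 2026.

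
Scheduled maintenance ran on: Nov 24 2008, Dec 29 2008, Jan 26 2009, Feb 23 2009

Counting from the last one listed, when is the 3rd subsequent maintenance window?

These are Mondays with 35, 28, 28-day gaps.
Each is the final Monday of its month — Dec 29 2008 is past the 28th, so '4th Monday' doesn't fit.
Last Monday of March 2009: Mar 30 2009.
April 2009 ends with Monday Apr 27 2009.
May 2009 ends with Monday May 25 2009.

May 25 2009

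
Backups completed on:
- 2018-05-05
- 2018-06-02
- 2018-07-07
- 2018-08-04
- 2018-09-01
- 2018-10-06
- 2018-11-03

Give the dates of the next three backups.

These are Saturdays at 28- or 35-day spacing (28, 35, 28, 28, 35, 28).
The pattern: 1st Saturday of the month.
1st Saturday of December 2018: 2018-12-01.
January 2019 — 1st Saturday is 2019-01-05.
1st Saturday of February 2019: 2019-02-02.

2018-12-01, 2019-01-05, 2019-02-02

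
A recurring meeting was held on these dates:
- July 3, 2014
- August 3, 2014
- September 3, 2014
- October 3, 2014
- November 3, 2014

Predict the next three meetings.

The day-of-month is always 3 (31, 31, 30, 31 days between events).
So this recurs on the 3rd of each month.
Next: December 2014 → December 3, 2014.
Next: January 2015 → January 3, 2015.
Next: February 2015 → February 3, 2015.

December 3, 2014; January 3, 2015; February 3, 2015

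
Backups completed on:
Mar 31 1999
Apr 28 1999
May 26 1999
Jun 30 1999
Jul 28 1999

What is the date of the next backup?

Aug 25 1999

These are Wednesdays with 28, 28, 35, 28-day gaps.
Each is the final Wednesday of its month — Mar 31 1999 is past the 28th, so '4th Wednesday' doesn't fit.
August 1999 ends with Wednesday Aug 25 1999.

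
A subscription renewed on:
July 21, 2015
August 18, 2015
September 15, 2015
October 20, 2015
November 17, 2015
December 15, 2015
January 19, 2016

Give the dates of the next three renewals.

February 16, 2016; March 15, 2016; April 19, 2016

Gaps: 28, 28, 35, 28, 28, 35 days — a mix of 28 and 35. Every date is a Tuesday.
Each is the 3rd Tuesday of its month.
February 2016 — 3rd Tuesday is February 16, 2016.
March 2016 — 3rd Tuesday is March 15, 2016.
April 2016 — 3rd Tuesday is April 19, 2016.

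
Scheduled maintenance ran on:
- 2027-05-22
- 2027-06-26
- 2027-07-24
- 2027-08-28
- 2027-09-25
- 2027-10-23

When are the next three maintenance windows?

Gaps: 35, 28, 35, 28, 28 days — a mix of 28 and 35. Every date is a Saturday.
Each is the 4th Saturday of its month.
November 2027 — 4th Saturday is 2027-11-27.
4th Saturday of December 2027: 2027-12-25.
January 2028 — 4th Saturday is 2028-01-22.

2027-11-27, 2027-12-25, 2028-01-22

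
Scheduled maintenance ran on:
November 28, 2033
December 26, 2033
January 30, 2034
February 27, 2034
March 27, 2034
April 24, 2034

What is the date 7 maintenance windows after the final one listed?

Every date is a Monday; gaps 28, 35, 28, 28, 28 days.
Each is the last Monday of its month (at least one falls on the 29th or later, ruling out '4th Monday').
Last Monday of May 2034: May 29, 2034.
June 2034 ends with Monday June 26, 2034.
July 2034 ends with Monday July 31, 2034.
Last Monday of August 2034: August 28, 2034.
Last Monday of September 2034: September 25, 2034.
October 2034 ends with Monday October 30, 2034.
Last Monday of November 2034: November 27, 2034.

November 27, 2034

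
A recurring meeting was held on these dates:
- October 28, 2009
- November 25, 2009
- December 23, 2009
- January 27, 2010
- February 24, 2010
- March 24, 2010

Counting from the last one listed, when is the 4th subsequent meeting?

Gaps: 28, 28, 35, 28, 28 days — a mix of 28 and 35. Every date is a Wednesday.
Each is the 4th Wednesday of its month.
4th Wednesday of April 2010: April 28, 2010.
May 2010 — 4th Wednesday is May 26, 2010.
June 2010 — 4th Wednesday is June 23, 2010.
4th Wednesday of July 2010: July 28, 2010.

July 28, 2010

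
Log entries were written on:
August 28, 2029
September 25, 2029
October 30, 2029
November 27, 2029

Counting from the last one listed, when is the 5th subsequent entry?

April 30, 2030

All Tuesdays; the gaps (28, 35, 28) vary with month length.
This is the last Tuesday of each month.
December 2029 ends with Tuesday December 25, 2029.
Last Tuesday of January 2030: January 29, 2030.
February 2030 ends with Tuesday February 26, 2030.
March 2030 ends with Tuesday March 26, 2030.
April 2030 ends with Tuesday April 30, 2030.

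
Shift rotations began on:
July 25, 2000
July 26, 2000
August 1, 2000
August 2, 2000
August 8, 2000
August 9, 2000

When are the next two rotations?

August 15, 2000; August 16, 2000

The gap pattern 1, 6, 1, 6, 1 repeats every 2 events.
These are the Tuesdays and Wednesdays of each week.
The following Tuesday is August 15, 2000.
Next Wednesday: August 16, 2000.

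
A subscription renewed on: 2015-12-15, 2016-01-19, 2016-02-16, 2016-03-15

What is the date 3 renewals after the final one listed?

Gaps: 35, 28, 28 days — a mix of 28 and 35. Every date is a Tuesday.
Each is the 3rd Tuesday of its month.
April 2016 — 3rd Tuesday is 2016-04-19.
3rd Tuesday of May 2016: 2016-05-17.
June 2016 — 3rd Tuesday is 2016-06-21.

2016-06-21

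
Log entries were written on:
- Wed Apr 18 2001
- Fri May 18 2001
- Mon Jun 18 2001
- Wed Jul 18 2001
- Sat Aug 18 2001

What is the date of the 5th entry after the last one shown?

Gaps: 30, 31, 30, 31 days — not constant. Every event is on the 18th of the month.
Pattern: the 18th of each month.
September 2001: Tue Sep 18 2001.
October 2001: Thu Oct 18 2001.
November 2001: Sun Nov 18 2001.
December 2001: Tue Dec 18 2001.
January 2002: Fri Jan 18 2002.

Fri Jan 18 2002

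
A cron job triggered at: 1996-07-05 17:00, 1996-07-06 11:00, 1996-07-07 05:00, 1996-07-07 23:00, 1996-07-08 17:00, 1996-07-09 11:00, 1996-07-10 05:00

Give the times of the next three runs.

The interval is a steady 18 hours (18, 18, 18, 18, 18, 18).
1996-07-10 05:00 + 18 h = 1996-07-10 23:00.
1996-07-10 23:00 + 18 h = 1996-07-11 17:00.
1996-07-11 17:00 + 18 h = 1996-07-12 11:00.

1996-07-10 23:00, 1996-07-11 17:00, 1996-07-12 11:00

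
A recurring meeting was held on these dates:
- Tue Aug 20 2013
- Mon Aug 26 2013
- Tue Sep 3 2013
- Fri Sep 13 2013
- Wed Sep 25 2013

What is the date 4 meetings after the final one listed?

Intervals are 6, 8, 10, 12 days — an arithmetic progression with common difference 2.
Next gap: 14 days. Wed Sep 25 2013 + 14 days = Wed Oct 9 2013.
Next gap: 16 days. Wed Oct 9 2013 + 16 days = Fri Oct 25 2013.
Next gap: 18 days. Fri Oct 25 2013 + 18 days = Tue Nov 12 2013.
Next gap: 20 days. Tue Nov 12 2013 + 20 days = Mon Dec 2 2013.

Mon Dec 2 2013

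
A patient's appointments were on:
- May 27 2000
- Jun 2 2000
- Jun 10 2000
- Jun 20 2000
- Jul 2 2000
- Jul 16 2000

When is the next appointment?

Aug 1 2000

Intervals are 6, 8, 10, 12, 14 days — an arithmetic progression with common difference 2.
Next gap: 16 days. Jul 16 2000 + 16 days = Aug 1 2000.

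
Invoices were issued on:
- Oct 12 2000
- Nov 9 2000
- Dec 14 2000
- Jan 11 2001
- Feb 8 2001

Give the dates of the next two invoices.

These are Thursdays at 28- or 35-day spacing (28, 35, 28, 28).
The pattern: 2nd Thursday of the month.
2nd Thursday of March 2001: Mar 8 2001.
April 2001 — 2nd Thursday is Apr 12 2001.

Mar 8 2001, Apr 12 2001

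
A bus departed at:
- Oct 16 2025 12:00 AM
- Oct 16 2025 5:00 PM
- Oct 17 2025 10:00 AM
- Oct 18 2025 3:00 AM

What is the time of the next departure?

Gaps: 17, 17, 17 hours — each event is 17 hours after the previous one.
Oct 18 2025 3:00 AM + 17 h = Oct 18 2025 8:00 PM.

Oct 18 2025 8:00 PM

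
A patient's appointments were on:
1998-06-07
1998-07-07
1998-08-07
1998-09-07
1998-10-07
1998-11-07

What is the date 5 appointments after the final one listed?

Each date is the 7th; the gaps (30, 31, 31, 30, 31) track the month lengths.
The rule is the 7th of each month.
Next: December 1998 → 1998-12-07.
Next: January 1999 → 1999-01-07.
Next: February 1999 → 1999-02-07.
Next: March 1999 → 1999-03-07.
April 1999: 1999-04-07.

1999-04-07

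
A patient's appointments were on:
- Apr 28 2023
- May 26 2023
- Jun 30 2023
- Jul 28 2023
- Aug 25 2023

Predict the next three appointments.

Sep 29 2023, Oct 27 2023, Nov 24 2023

These are Fridays with 28, 35, 28, 28-day gaps.
Each is the final Friday of its month — Jun 30 2023 is past the 28th, so '4th Friday' doesn't fit.
September 2023 ends with Friday Sep 29 2023.
October 2023 ends with Friday Oct 27 2023.
Last Friday of November 2023: Nov 24 2023.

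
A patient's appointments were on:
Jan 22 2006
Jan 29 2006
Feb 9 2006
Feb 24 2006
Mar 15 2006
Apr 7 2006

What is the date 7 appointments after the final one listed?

Intervals are 7, 11, 15, 19, 23 days — an arithmetic progression with common difference 4.
Next gap: 27 days. Apr 7 2006 + 27 days = May 4 2006.
Next gap: 31 days. May 4 2006 + 31 days = Jun 4 2006.
Next gap: 35 days. Jun 4 2006 + 35 days = Jul 9 2006.
Next gap: 39 days. Jul 9 2006 + 39 days = Aug 17 2006.
Next gap: 43 days. Aug 17 2006 + 43 days = Sep 29 2006.
Next gap: 47 days. Sep 29 2006 + 47 days = Nov 15 2006.
Next gap: 51 days. Nov 15 2006 + 51 days = Jan 5 2007.

Jan 5 2007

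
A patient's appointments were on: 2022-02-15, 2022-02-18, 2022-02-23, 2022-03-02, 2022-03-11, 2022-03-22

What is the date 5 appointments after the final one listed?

The spacing grows by 2 each time: 3, 5, 7, 9, 11 days.
Next gap: 13 days. 2022-03-22 + 13 days = 2022-04-04.
Next gap: 15 days. 2022-04-04 + 15 days = 2022-04-19.
Next gap: 17 days. 2022-04-19 + 17 days = 2022-05-06.
Next gap: 19 days. 2022-05-06 + 19 days = 2022-05-25.
Next gap: 21 days. 2022-05-25 + 21 days = 2022-06-15.

2022-06-15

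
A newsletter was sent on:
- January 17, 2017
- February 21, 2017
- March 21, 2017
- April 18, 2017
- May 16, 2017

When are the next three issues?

Gaps: 35, 28, 28, 28 days — a mix of 28 and 35. Every date is a Tuesday.
Each is the 3rd Tuesday of its month.
3rd Tuesday of June 2017: June 20, 2017.
3rd Tuesday of July 2017: July 18, 2017.
August 2017 — 3rd Tuesday is August 15, 2017.

June 20, 2017; July 18, 2017; August 15, 2017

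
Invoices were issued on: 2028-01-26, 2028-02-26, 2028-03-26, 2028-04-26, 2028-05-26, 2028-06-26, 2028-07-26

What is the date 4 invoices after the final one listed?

Each date is the 26th; the gaps (31, 29, 31, 30, 31, 30) track the month lengths.
The rule is the 26th of each month.
August 2028: 2028-08-26.
September 2028: 2028-09-26.
Next: October 2028 → 2028-10-26.
Next: November 2028 → 2028-11-26.

2028-11-26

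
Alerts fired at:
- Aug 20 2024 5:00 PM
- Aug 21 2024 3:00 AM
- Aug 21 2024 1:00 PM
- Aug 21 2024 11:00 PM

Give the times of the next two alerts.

Aug 22 2024 9:00 AM, Aug 22 2024 7:00 PM

The interval is a steady 10 hours (10, 10, 10).
Aug 21 2024 11:00 PM + 10 h = Aug 22 2024 9:00 AM.
Aug 22 2024 9:00 AM + 10 h = Aug 22 2024 7:00 PM.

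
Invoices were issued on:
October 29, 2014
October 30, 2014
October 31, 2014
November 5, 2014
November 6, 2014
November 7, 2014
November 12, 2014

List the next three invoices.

November 13, 2014; November 14, 2014; November 19, 2014

The gap pattern 1, 1, 5, 1, 1, 5 repeats every 3 events.
These are the Wednesdays, Thursdays and Fridays of each week.
The following Thursday is November 13, 2014.
The following Friday is November 14, 2014.
Next Wednesday: November 19, 2014.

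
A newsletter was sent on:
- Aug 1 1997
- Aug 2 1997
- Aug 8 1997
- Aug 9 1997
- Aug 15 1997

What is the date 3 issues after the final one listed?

Every event lands on a Friday or Saturday (gaps cycle 1, 6, 1, 6).
So the schedule is: every Friday and Saturday.
Next Saturday: Aug 16 1997.
The following Friday is Aug 22 1997.
Next Saturday: Aug 23 1997.

Aug 23 1997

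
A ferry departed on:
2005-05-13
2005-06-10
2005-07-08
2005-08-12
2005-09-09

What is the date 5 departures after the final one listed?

These are Fridays at 28- or 35-day spacing (28, 28, 35, 28).
The pattern: 2nd Friday of the month.
October 2005 — 2nd Friday is 2005-10-14.
2nd Friday of November 2005: 2005-11-11.
2nd Friday of December 2005: 2005-12-09.
2nd Friday of January 2006: 2006-01-13.
2nd Friday of February 2006: 2006-02-10.

2006-02-10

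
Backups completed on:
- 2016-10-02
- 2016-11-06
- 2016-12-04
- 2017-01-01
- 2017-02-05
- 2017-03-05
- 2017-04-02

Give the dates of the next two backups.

2017-05-07, 2017-06-04

All dates are Sundays, 35, 28, 28, 35, 28, 28 days apart.
Specifically, the 1st Sunday of each month.
May 2017 — 1st Sunday is 2017-05-07.
June 2017 — 1st Sunday is 2017-06-04.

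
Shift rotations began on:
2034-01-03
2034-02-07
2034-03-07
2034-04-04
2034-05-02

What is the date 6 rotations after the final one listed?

Gaps: 35, 28, 28, 28 days — a mix of 28 and 35. Every date is a Tuesday.
Each is the 1st Tuesday of its month.
1st Tuesday of June 2034: 2034-06-06.
1st Tuesday of July 2034: 2034-07-04.
August 2034 — 1st Tuesday is 2034-08-01.
September 2034 — 1st Tuesday is 2034-09-05.
October 2034 — 1st Tuesday is 2034-10-03.
November 2034 — 1st Tuesday is 2034-11-07.

2034-11-07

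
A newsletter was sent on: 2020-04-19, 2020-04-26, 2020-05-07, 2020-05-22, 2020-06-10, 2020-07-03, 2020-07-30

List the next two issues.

2020-08-30, 2020-10-04

Intervals are 7, 11, 15, 19, 23, 27 days — an arithmetic progression with common difference 4.
Next gap: 31 days. 2020-07-30 + 31 days = 2020-08-30.
Next gap: 35 days. 2020-08-30 + 35 days = 2020-10-04.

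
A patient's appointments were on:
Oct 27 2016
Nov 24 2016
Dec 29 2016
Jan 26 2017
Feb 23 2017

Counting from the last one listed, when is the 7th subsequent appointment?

Every date is a Thursday; gaps 28, 35, 28, 28 days.
Each is the last Thursday of its month (at least one falls on the 29th or later, ruling out '4th Thursday').
March 2017 ends with Thursday Mar 30 2017.
Last Thursday of April 2017: Apr 27 2017.
Last Thursday of May 2017: May 25 2017.
Last Thursday of June 2017: Jun 29 2017.
Last Thursday of July 2017: Jul 27 2017.
Last Thursday of August 2017: Aug 31 2017.
September 2017 ends with Thursday Sep 28 2017.

Sep 28 2017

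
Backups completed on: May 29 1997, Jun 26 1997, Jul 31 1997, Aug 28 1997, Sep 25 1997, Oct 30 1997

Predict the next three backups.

Nov 27 1997, Dec 25 1997, Jan 29 1998

All Thursdays; the gaps (28, 35, 28, 28, 35) vary with month length.
This is the last Thursday of each month.
Last Thursday of November 1997: Nov 27 1997.
Last Thursday of December 1997: Dec 25 1997.
January 1998 ends with Thursday Jan 29 1998.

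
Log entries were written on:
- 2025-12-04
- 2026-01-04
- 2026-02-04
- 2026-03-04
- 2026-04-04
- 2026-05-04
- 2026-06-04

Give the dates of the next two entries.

2026-07-04, 2026-08-04

Gaps: 31, 31, 28, 31, 30, 31 days — not constant. Every event is on the 4th of the month.
Pattern: the 4th of each month.
July 2026: 2026-07-04.
August 2026: 2026-08-04.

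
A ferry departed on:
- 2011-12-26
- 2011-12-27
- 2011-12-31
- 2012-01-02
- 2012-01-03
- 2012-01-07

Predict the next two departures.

2012-01-09, 2012-01-10

The gap pattern 1, 4, 2, 1, 4 repeats every 3 events.
These are the Mondays, Tuesdays and Saturdays of each week.
Next Monday: 2012-01-09.
Next Tuesday: 2012-01-10.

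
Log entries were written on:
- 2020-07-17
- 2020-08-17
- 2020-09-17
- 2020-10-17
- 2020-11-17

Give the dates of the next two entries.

2020-12-17, 2021-01-17

Each date is the 17th; the gaps (31, 31, 30, 31) track the month lengths.
The rule is the 17th of each month.
December 2020: 2020-12-17.
Next: January 2021 → 2021-01-17.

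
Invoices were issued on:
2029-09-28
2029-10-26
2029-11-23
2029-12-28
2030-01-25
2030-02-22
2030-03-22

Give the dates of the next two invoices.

2030-04-26, 2030-05-24

These are Fridays at 28- or 35-day spacing (28, 28, 35, 28, 28, 28).
The pattern: 4th Friday of the month.
April 2030 — 4th Friday is 2030-04-26.
4th Friday of May 2030: 2030-05-24.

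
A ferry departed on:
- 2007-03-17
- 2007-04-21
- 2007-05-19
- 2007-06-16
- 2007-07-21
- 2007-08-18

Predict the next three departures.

2007-09-15, 2007-10-20, 2007-11-17

Gaps: 35, 28, 28, 35, 28 days — a mix of 28 and 35. Every date is a Saturday.
Each is the 3rd Saturday of its month.
September 2007 — 3rd Saturday is 2007-09-15.
October 2007 — 3rd Saturday is 2007-10-20.
3rd Saturday of November 2007: 2007-11-17.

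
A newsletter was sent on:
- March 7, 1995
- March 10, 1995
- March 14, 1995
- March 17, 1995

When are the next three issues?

March 21, 1995; March 24, 1995; March 28, 1995

Every event lands on a Tuesday or Friday (gaps cycle 3, 4, 3).
So the schedule is: every Tuesday and Friday.
The following Tuesday is March 21, 1995.
The following Friday is March 24, 1995.
The following Tuesday is March 28, 1995.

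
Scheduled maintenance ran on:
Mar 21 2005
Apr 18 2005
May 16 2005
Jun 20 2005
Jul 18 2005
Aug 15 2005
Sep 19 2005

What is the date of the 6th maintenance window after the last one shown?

Gaps: 28, 28, 35, 28, 28, 35 days — a mix of 28 and 35. Every date is a Monday.
Each is the 3rd Monday of its month.
October 2005 — 3rd Monday is Oct 17 2005.
November 2005 — 3rd Monday is Nov 21 2005.
3rd Monday of December 2005: Dec 19 2005.
3rd Monday of January 2006: Jan 16 2006.
February 2006 — 3rd Monday is Feb 20 2006.
March 2006 — 3rd Monday is Mar 20 2006.

Mar 20 2006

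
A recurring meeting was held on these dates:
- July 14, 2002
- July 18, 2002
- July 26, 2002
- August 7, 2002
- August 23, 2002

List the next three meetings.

September 12, 2002; October 6, 2002; November 3, 2002

The spacing grows by 4 each time: 4, 8, 12, 16 days.
Next gap: 20 days. August 23, 2002 + 20 days = September 12, 2002.
Next gap: 24 days. September 12, 2002 + 24 days = October 6, 2002.
Next gap: 28 days. October 6, 2002 + 28 days = November 3, 2002.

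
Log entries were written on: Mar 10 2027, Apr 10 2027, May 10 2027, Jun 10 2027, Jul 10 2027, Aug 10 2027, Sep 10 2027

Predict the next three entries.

Gaps: 31, 30, 31, 30, 31, 31 days — not constant. Every event is on the 10th of the month.
Pattern: the 10th of each month.
Next: October 2027 → Oct 10 2027.
November 2027: Nov 10 2027.
December 2027: Dec 10 2027.

Oct 10 2027, Nov 10 2027, Dec 10 2027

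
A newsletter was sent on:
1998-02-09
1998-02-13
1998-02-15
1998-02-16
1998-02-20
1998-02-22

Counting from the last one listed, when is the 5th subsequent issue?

The gap pattern 4, 2, 1, 4, 2 repeats every 3 events.
These are the Mondays, Fridays and Sundays of each week.
The following Monday is 1998-02-23.
Next Friday: 1998-02-27.
The following Sunday is 1998-03-01.
The following Monday is 1998-03-02.
Next Friday: 1998-03-06.

1998-03-06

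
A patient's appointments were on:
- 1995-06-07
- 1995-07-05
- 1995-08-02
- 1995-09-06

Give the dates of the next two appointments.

All dates are Wednesdays, 28, 28, 35 days apart.
Specifically, the 1st Wednesday of each month.
1st Wednesday of October 1995: 1995-10-04.
November 1995 — 1st Wednesday is 1995-11-01.

1995-10-04, 1995-11-01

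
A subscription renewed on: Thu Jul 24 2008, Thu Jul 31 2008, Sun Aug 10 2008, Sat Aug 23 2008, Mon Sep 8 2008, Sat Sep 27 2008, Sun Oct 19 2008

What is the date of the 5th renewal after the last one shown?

Mon Mar 23 2009

Intervals are 7, 10, 13, 16, 19, 22 days — an arithmetic progression with common difference 3.
Next gap: 25 days. Sun Oct 19 2008 + 25 days = Thu Nov 13 2008.
Next gap: 28 days. Thu Nov 13 2008 + 28 days = Thu Dec 11 2008.
Next gap: 31 days. Thu Dec 11 2008 + 31 days = Sun Jan 11 2009.
Next gap: 34 days. Sun Jan 11 2009 + 34 days = Sat Feb 14 2009.
Next gap: 37 days. Sat Feb 14 2009 + 37 days = Mon Mar 23 2009.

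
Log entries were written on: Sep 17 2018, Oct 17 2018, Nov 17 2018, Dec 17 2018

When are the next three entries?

Jan 17 2019, Feb 17 2019, Mar 17 2019

Gaps: 30, 31, 30 days — not constant. Every event is on the 17th of the month.
Pattern: the 17th of each month.
Next: January 2019 → Jan 17 2019.
Next: February 2019 → Feb 17 2019.
March 2019: Mar 17 2019.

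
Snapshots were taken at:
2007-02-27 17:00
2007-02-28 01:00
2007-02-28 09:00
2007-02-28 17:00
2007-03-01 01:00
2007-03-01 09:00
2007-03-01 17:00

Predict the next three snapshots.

Spacing: 8, 8, 8, 8, 8, 8 h — constant 8 h.
2007-03-01 17:00 + 8 h = 2007-03-02 01:00.
2007-03-02 01:00 + 8 h = 2007-03-02 09:00.
2007-03-02 09:00 + 8 h = 2007-03-02 17:00.

2007-03-02 01:00, 2007-03-02 09:00, 2007-03-02 17:00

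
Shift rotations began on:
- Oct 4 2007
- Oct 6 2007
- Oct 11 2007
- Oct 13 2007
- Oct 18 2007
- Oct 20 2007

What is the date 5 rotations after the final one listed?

Every event lands on a Thursday or Saturday (gaps cycle 2, 5, 2, 5, 2).
So the schedule is: every Thursday and Saturday.
Next Thursday: Oct 25 2007.
Next Saturday: Oct 27 2007.
The following Thursday is Nov 1 2007.
The following Saturday is Nov 3 2007.
The following Thursday is Nov 8 2007.

Nov 8 2007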